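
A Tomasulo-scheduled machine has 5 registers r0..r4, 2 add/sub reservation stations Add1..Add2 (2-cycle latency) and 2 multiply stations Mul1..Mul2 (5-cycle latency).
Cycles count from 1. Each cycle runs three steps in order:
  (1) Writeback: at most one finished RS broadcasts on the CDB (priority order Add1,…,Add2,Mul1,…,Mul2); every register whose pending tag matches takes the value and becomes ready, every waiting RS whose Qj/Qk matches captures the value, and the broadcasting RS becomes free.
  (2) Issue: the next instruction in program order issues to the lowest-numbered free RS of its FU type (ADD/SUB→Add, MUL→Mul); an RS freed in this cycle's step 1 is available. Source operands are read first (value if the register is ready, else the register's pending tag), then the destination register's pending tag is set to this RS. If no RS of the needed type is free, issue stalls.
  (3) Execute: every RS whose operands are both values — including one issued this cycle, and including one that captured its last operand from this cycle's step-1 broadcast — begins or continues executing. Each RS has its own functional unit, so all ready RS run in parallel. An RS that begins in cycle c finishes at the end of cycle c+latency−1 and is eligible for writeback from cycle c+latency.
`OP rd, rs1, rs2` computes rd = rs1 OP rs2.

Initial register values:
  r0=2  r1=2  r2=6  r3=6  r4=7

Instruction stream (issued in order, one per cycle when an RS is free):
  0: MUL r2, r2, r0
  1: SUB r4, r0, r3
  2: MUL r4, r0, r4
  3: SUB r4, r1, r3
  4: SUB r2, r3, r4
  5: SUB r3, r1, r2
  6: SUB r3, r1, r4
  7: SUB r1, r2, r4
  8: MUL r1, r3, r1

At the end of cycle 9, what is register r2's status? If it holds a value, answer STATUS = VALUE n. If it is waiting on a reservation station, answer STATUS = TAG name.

STATUS = VALUE 10

c1: issue MUL r2<-Mul1 | r0:2,r1:2,r2:Mul1,r3:6,r4:7
c2: issue SUB r4<-Add1 | r0:2,r1:2,r2:Mul1,r3:6,r4:Add1
c3: issue MUL r4<-Mul2 | r0:2,r1:2,r2:Mul1,r3:6,r4:Mul2
c4: CDB Add1=-4; issue SUB r4<-Add1 | r0:2,r1:2,r2:Mul1,r3:6,r4:Add1
c5: issue SUB r2<-Add2 | r0:2,r1:2,r2:Add2,r3:6,r4:Add1
c6: CDB Add1=-4; issue SUB r3<-Add1 | r0:2,r1:2,r2:Add2,r3:Add1,r4:-4
c7: CDB Mul1=12; stall | r0:2,r1:2,r2:Add2,r3:Add1,r4:-4
c8: CDB Add2=10; issue SUB r3<-Add2 | r0:2,r1:2,r2:10,r3:Add2,r4:-4
c9: CDB Mul2=-8; stall | r0:2,r1:2,r2:10,r3:Add2,r4:-4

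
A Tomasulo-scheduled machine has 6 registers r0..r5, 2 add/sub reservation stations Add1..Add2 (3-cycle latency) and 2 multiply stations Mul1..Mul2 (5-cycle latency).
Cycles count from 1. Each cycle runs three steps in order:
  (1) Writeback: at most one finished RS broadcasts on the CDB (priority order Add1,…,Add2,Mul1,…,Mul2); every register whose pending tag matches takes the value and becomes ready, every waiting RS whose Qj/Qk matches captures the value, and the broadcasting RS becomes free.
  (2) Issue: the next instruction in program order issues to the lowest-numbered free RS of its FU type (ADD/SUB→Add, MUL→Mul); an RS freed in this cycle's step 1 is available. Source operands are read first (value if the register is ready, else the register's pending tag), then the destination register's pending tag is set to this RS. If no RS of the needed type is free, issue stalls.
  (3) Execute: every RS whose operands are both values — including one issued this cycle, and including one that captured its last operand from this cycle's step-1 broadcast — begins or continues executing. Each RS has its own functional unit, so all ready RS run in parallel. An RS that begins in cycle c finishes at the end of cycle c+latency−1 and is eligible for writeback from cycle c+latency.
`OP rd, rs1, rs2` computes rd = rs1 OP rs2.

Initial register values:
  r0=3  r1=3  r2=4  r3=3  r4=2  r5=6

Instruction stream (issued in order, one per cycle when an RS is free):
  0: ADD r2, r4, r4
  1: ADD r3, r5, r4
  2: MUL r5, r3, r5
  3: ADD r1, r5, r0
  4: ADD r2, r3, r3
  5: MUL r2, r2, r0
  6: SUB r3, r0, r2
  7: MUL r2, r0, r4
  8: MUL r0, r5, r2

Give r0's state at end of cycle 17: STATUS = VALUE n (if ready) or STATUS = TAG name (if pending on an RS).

STATUS = TAG Mul2

  c1: issue ADD r2<-Add1  regs: r0:3,r1:3,r2:Add1,r3:3,r4:2,r5:6
  c2: issue ADD r3<-Add2  regs: r0:3,r1:3,r2:Add1,r3:Add2,r4:2,r5:6
  c3: issue MUL r5<-Mul1  regs: r0:3,r1:3,r2:Add1,r3:Add2,r4:2,r5:Mul1
  c4: CDB Add1=4; issue ADD r1<-Add1  regs: r0:3,r1:Add1,r2:4,r3:Add2,r4:2,r5:Mul1
  c5: CDB Add2=8; issue ADD r2<-Add2  regs: r0:3,r1:Add1,r2:Add2,r3:8,r4:2,r5:Mul1
  c6: issue MUL r2<-Mul2  regs: r0:3,r1:Add1,r2:Mul2,r3:8,r4:2,r5:Mul1
  c7: stall  regs: r0:3,r1:Add1,r2:Mul2,r3:8,r4:2,r5:Mul1
  c8: CDB Add2=16; issue SUB r3<-Add2  regs: r0:3,r1:Add1,r2:Mul2,r3:Add2,r4:2,r5:Mul1
  c9: stall  regs: r0:3,r1:Add1,r2:Mul2,r3:Add2,r4:2,r5:Mul1
  c10: CDB Mul1=48; issue MUL r2<-Mul1  regs: r0:3,r1:Add1,r2:Mul1,r3:Add2,r4:2,r5:48
  c11: stall  regs: r0:3,r1:Add1,r2:Mul1,r3:Add2,r4:2,r5:48
  c12: stall  regs: r0:3,r1:Add1,r2:Mul1,r3:Add2,r4:2,r5:48
  c13: CDB Add1=51; stall  regs: r0:3,r1:51,r2:Mul1,r3:Add2,r4:2,r5:48
  c14: CDB Mul2=48; issue MUL r0<-Mul2  regs: r0:Mul2,r1:51,r2:Mul1,r3:Add2,r4:2,r5:48
  c15: CDB Mul1=6  regs: r0:Mul2,r1:51,r2:6,r3:Add2,r4:2,r5:48
  c16: -  regs: r0:Mul2,r1:51,r2:6,r3:Add2,r4:2,r5:48
  c17: CDB Add2=-45  regs: r0:Mul2,r1:51,r2:6,r3:-45,r4:2,r5:48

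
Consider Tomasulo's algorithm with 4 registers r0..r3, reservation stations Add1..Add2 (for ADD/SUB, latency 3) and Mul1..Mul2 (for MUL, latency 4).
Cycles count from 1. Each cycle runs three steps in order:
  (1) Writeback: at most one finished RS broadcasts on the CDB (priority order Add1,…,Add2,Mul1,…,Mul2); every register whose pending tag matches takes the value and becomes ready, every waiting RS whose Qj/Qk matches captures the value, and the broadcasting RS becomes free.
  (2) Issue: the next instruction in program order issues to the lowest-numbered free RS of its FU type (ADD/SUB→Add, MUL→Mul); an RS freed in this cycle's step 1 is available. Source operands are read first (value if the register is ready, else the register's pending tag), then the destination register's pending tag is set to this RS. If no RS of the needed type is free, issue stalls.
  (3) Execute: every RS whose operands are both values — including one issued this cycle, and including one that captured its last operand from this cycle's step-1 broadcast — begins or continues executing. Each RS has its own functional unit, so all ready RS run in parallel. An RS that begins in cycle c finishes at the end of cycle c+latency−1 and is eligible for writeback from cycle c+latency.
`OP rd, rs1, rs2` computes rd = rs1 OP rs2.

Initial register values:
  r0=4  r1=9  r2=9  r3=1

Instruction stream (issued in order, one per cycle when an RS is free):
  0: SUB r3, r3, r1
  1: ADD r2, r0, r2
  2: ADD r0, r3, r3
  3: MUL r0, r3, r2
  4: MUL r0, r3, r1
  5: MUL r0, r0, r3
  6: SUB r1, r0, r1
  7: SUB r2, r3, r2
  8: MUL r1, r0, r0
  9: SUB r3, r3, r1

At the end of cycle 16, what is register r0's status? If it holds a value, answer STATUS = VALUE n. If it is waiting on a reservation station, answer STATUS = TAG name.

  c1: issue SUB r3<-Add1  regs: r0:4,r1:9,r2:9,r3:Add1
  c2: issue ADD r2<-Add2  regs: r0:4,r1:9,r2:Add2,r3:Add1
  c3: stall  regs: r0:4,r1:9,r2:Add2,r3:Add1
  c4: CDB Add1=-8; issue ADD r0<-Add1  regs: r0:Add1,r1:9,r2:Add2,r3:-8
  c5: CDB Add2=13; issue MUL r0<-Mul1  regs: r0:Mul1,r1:9,r2:13,r3:-8
  c6: issue MUL r0<-Mul2  regs: r0:Mul2,r1:9,r2:13,r3:-8
  c7: CDB Add1=-16; stall  regs: r0:Mul2,r1:9,r2:13,r3:-8
  c8: stall  regs: r0:Mul2,r1:9,r2:13,r3:-8
  c9: CDB Mul1=-104; issue MUL r0<-Mul1  regs: r0:Mul1,r1:9,r2:13,r3:-8
  c10: CDB Mul2=-72; issue SUB r1<-Add1  regs: r0:Mul1,r1:Add1,r2:13,r3:-8
  c11: issue SUB r2<-Add2  regs: r0:Mul1,r1:Add1,r2:Add2,r3:-8
  c12: issue MUL r1<-Mul2  regs: r0:Mul1,r1:Mul2,r2:Add2,r3:-8
  c13: stall  regs: r0:Mul1,r1:Mul2,r2:Add2,r3:-8
  c14: CDB Add2=-21; issue SUB r3<-Add2  regs: r0:Mul1,r1:Mul2,r2:-21,r3:Add2
  c15: CDB Mul1=576  regs: r0:576,r1:Mul2,r2:-21,r3:Add2
  c16: -  regs: r0:576,r1:Mul2,r2:-21,r3:Add2

STATUS = VALUE 576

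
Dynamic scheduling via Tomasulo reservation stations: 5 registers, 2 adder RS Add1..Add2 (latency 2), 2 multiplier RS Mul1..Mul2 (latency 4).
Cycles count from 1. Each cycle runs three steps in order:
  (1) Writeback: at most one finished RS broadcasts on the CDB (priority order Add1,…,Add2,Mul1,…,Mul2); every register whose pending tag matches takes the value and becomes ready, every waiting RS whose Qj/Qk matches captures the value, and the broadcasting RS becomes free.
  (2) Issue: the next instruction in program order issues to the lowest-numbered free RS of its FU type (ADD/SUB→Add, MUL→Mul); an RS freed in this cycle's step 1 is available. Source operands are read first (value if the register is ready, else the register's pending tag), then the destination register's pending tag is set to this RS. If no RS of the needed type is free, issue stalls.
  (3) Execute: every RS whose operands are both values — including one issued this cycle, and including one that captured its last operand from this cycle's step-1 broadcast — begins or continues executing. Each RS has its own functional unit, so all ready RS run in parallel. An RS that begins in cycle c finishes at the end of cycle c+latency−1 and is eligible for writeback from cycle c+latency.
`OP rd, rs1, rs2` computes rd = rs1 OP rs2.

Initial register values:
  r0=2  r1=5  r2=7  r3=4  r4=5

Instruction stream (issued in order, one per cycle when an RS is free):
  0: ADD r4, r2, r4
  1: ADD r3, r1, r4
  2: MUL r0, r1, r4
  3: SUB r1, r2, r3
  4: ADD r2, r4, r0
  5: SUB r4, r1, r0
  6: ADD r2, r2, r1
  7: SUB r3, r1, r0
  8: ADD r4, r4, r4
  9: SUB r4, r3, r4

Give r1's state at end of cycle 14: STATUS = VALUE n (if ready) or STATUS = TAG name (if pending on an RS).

STATUS = VALUE -10

c1: issue ADD r4<-Add1 | r0:2,r1:5,r2:7,r3:4,r4:Add1
c2: issue ADD r3<-Add2 | r0:2,r1:5,r2:7,r3:Add2,r4:Add1
c3: CDB Add1=12; issue MUL r0<-Mul1 | r0:Mul1,r1:5,r2:7,r3:Add2,r4:12
c4: issue SUB r1<-Add1 | r0:Mul1,r1:Add1,r2:7,r3:Add2,r4:12
c5: CDB Add2=17; issue ADD r2<-Add2 | r0:Mul1,r1:Add1,r2:Add2,r3:17,r4:12
c6: stall | r0:Mul1,r1:Add1,r2:Add2,r3:17,r4:12
c7: CDB Add1=-10; issue SUB r4<-Add1 | r0:Mul1,r1:-10,r2:Add2,r3:17,r4:Add1
c8: CDB Mul1=60; stall | r0:60,r1:-10,r2:Add2,r3:17,r4:Add1
c9: stall | r0:60,r1:-10,r2:Add2,r3:17,r4:Add1
c10: CDB Add1=-70; issue ADD r2<-Add1 | r0:60,r1:-10,r2:Add1,r3:17,r4:-70
c11: CDB Add2=72; issue SUB r3<-Add2 | r0:60,r1:-10,r2:Add1,r3:Add2,r4:-70
c12: stall | r0:60,r1:-10,r2:Add1,r3:Add2,r4:-70
c13: CDB Add1=62; issue ADD r4<-Add1 | r0:60,r1:-10,r2:62,r3:Add2,r4:Add1
c14: CDB Add2=-70; issue SUB r4<-Add2 | r0:60,r1:-10,r2:62,r3:-70,r4:Add2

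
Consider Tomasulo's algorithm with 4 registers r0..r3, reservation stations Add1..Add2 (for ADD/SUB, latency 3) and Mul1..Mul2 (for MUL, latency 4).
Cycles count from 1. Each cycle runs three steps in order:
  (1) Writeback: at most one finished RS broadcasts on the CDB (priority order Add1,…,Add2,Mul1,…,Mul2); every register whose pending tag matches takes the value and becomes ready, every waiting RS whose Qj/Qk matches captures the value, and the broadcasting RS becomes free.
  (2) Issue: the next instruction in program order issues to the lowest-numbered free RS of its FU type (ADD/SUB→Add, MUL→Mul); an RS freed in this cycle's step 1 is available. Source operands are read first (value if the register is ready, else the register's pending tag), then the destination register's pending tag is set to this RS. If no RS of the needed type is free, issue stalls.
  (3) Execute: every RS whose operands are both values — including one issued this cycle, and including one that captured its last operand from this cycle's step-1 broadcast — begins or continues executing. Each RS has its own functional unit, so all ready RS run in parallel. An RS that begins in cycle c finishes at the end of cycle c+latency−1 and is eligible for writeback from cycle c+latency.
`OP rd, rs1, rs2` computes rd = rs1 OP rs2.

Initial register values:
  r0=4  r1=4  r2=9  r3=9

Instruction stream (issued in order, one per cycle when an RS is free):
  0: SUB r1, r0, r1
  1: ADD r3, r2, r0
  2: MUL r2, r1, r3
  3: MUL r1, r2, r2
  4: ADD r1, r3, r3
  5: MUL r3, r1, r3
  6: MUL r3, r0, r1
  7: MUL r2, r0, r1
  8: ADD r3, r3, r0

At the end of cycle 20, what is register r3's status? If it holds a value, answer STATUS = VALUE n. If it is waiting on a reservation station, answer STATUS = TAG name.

c1: issue SUB r1<-Add1 | r0:4,r1:Add1,r2:9,r3:9
c2: issue ADD r3<-Add2 | r0:4,r1:Add1,r2:9,r3:Add2
c3: issue MUL r2<-Mul1 | r0:4,r1:Add1,r2:Mul1,r3:Add2
c4: CDB Add1=0; issue MUL r1<-Mul2 | r0:4,r1:Mul2,r2:Mul1,r3:Add2
c5: CDB Add2=13; issue ADD r1<-Add1 | r0:4,r1:Add1,r2:Mul1,r3:13
c6: stall | r0:4,r1:Add1,r2:Mul1,r3:13
c7: stall | r0:4,r1:Add1,r2:Mul1,r3:13
c8: CDB Add1=26; stall | r0:4,r1:26,r2:Mul1,r3:13
c9: CDB Mul1=0; issue MUL r3<-Mul1 | r0:4,r1:26,r2:0,r3:Mul1
c10: stall | r0:4,r1:26,r2:0,r3:Mul1
c11: stall | r0:4,r1:26,r2:0,r3:Mul1
c12: stall | r0:4,r1:26,r2:0,r3:Mul1
c13: CDB Mul1=338; issue MUL r3<-Mul1 | r0:4,r1:26,r2:0,r3:Mul1
c14: CDB Mul2=0; issue MUL r2<-Mul2 | r0:4,r1:26,r2:Mul2,r3:Mul1
c15: issue ADD r3<-Add1 | r0:4,r1:26,r2:Mul2,r3:Add1
c16: - | r0:4,r1:26,r2:Mul2,r3:Add1
c17: CDB Mul1=104 | r0:4,r1:26,r2:Mul2,r3:Add1
c18: CDB Mul2=104 | r0:4,r1:26,r2:104,r3:Add1
c19: - | r0:4,r1:26,r2:104,r3:Add1
c20: CDB Add1=108 | r0:4,r1:26,r2:104,r3:108

STATUS = VALUE 108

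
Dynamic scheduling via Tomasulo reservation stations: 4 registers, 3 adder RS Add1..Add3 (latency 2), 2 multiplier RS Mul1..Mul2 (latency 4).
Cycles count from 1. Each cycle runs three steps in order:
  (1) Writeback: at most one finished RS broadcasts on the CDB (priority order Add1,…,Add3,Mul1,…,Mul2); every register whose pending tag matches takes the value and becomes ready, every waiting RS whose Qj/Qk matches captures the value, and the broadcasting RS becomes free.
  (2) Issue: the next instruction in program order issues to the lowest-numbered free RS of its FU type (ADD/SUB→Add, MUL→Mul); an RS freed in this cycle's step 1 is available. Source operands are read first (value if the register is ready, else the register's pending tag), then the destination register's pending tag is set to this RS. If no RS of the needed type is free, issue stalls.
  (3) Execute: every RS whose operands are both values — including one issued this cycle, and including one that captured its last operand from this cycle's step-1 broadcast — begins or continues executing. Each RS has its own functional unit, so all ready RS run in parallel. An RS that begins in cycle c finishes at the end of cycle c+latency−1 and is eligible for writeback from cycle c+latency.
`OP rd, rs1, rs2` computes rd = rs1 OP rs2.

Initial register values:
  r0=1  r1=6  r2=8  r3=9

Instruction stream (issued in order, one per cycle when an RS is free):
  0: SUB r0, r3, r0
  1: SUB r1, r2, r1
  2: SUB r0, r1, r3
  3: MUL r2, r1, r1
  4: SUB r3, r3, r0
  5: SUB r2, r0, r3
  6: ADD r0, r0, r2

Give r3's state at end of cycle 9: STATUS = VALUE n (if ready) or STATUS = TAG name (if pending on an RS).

c1: issue SUB r0<-Add1 | r0:Add1,r1:6,r2:8,r3:9
c2: issue SUB r1<-Add2 | r0:Add1,r1:Add2,r2:8,r3:9
c3: CDB Add1=8; issue SUB r0<-Add1 | r0:Add1,r1:Add2,r2:8,r3:9
c4: CDB Add2=2; issue MUL r2<-Mul1 | r0:Add1,r1:2,r2:Mul1,r3:9
c5: issue SUB r3<-Add2 | r0:Add1,r1:2,r2:Mul1,r3:Add2
c6: CDB Add1=-7; issue SUB r2<-Add1 | r0:-7,r1:2,r2:Add1,r3:Add2
c7: issue ADD r0<-Add3 | r0:Add3,r1:2,r2:Add1,r3:Add2
c8: CDB Add2=16 | r0:Add3,r1:2,r2:Add1,r3:16
c9: CDB Mul1=4 | r0:Add3,r1:2,r2:Add1,r3:16

STATUS = VALUE 16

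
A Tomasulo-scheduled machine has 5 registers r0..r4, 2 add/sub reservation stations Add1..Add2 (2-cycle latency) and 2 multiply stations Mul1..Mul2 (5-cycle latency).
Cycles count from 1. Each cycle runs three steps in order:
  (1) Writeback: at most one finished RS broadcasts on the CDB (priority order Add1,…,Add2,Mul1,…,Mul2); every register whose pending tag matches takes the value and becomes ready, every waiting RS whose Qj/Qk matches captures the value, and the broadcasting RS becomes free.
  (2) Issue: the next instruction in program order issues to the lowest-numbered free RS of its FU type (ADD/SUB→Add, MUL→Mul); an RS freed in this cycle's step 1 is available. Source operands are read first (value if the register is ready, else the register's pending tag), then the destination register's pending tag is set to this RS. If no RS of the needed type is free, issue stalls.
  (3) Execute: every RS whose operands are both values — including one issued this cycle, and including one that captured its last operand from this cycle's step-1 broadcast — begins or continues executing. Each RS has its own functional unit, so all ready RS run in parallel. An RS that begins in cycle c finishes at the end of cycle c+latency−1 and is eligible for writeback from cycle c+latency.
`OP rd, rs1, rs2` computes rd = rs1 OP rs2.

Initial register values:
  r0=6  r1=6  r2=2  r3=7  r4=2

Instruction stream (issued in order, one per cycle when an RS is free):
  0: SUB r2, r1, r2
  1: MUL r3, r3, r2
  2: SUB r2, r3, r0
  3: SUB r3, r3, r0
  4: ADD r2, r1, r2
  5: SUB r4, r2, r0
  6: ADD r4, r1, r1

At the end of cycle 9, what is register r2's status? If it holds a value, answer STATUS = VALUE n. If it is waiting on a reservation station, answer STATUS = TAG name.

STATUS = TAG Add1

cycle 1: issue SUB r2<-Add1 // r0:6,r1:6,r2:Add1,r3:7,r4:2
cycle 2: issue MUL r3<-Mul1 // r0:6,r1:6,r2:Add1,r3:Mul1,r4:2
cycle 3: CDB Add1=4; issue SUB r2<-Add1 // r0:6,r1:6,r2:Add1,r3:Mul1,r4:2
cycle 4: issue SUB r3<-Add2 // r0:6,r1:6,r2:Add1,r3:Add2,r4:2
cycle 5: stall // r0:6,r1:6,r2:Add1,r3:Add2,r4:2
cycle 6: stall // r0:6,r1:6,r2:Add1,r3:Add2,r4:2
cycle 7: stall // r0:6,r1:6,r2:Add1,r3:Add2,r4:2
cycle 8: CDB Mul1=28; stall // r0:6,r1:6,r2:Add1,r3:Add2,r4:2
cycle 9: stall // r0:6,r1:6,r2:Add1,r3:Add2,r4:2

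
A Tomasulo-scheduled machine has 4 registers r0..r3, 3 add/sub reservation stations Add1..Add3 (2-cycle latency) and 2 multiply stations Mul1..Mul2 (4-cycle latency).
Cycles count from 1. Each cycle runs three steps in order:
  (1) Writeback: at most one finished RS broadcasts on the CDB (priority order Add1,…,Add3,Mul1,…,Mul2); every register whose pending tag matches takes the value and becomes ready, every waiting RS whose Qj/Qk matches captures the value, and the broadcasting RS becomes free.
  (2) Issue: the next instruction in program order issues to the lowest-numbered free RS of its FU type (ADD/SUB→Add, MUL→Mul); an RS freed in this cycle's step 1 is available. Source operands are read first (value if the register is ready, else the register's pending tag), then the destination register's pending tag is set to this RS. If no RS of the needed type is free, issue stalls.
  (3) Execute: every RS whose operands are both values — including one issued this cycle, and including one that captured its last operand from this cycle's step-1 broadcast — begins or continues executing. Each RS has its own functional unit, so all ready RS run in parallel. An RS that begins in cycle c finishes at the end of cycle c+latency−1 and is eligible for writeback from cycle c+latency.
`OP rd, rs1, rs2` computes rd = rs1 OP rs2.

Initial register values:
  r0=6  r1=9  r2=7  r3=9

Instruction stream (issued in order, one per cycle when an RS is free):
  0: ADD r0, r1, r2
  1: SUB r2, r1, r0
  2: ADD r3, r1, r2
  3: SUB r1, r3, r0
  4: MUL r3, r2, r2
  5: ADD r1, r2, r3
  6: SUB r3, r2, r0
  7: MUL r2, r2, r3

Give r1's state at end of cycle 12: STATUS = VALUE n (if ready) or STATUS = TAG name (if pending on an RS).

STATUS = TAG Add2

cycle 1: issue ADD r0<-Add1 // r0:Add1,r1:9,r2:7,r3:9
cycle 2: issue SUB r2<-Add2 // r0:Add1,r1:9,r2:Add2,r3:9
cycle 3: CDB Add1=16; issue ADD r3<-Add1 // r0:16,r1:9,r2:Add2,r3:Add1
cycle 4: issue SUB r1<-Add3 // r0:16,r1:Add3,r2:Add2,r3:Add1
cycle 5: CDB Add2=-7; issue MUL r3<-Mul1 // r0:16,r1:Add3,r2:-7,r3:Mul1
cycle 6: issue ADD r1<-Add2 // r0:16,r1:Add2,r2:-7,r3:Mul1
cycle 7: CDB Add1=2; issue SUB r3<-Add1 // r0:16,r1:Add2,r2:-7,r3:Add1
cycle 8: issue MUL r2<-Mul2 // r0:16,r1:Add2,r2:Mul2,r3:Add1
cycle 9: CDB Add1=-23 // r0:16,r1:Add2,r2:Mul2,r3:-23
cycle 10: CDB Add3=-14 // r0:16,r1:Add2,r2:Mul2,r3:-23
cycle 11: CDB Mul1=49 // r0:16,r1:Add2,r2:Mul2,r3:-23
cycle 12: - // r0:16,r1:Add2,r2:Mul2,r3:-23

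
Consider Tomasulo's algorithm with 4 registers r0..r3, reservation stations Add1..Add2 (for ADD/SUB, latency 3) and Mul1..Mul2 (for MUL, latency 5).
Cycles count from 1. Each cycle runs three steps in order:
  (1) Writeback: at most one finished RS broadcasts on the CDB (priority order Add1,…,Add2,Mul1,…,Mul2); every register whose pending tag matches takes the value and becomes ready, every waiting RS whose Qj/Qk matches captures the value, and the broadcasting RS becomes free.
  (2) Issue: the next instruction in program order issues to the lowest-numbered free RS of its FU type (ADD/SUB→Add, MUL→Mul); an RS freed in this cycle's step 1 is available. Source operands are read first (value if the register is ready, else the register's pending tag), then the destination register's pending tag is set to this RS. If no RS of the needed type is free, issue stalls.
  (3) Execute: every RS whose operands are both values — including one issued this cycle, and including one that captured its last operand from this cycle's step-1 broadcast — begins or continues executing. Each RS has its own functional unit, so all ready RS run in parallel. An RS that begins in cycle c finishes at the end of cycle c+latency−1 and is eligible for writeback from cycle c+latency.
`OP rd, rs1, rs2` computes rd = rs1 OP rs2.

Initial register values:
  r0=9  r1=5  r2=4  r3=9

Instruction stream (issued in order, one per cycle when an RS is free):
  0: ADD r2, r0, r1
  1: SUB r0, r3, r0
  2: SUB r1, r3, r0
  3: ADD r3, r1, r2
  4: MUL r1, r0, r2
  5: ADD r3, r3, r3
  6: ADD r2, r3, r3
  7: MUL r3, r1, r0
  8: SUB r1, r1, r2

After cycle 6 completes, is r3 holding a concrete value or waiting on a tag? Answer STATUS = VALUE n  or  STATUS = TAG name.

STATUS = TAG Add2

cycle 1: issue ADD r2<-Add1 // r0:9,r1:5,r2:Add1,r3:9
cycle 2: issue SUB r0<-Add2 // r0:Add2,r1:5,r2:Add1,r3:9
cycle 3: stall // r0:Add2,r1:5,r2:Add1,r3:9
cycle 4: CDB Add1=14; issue SUB r1<-Add1 // r0:Add2,r1:Add1,r2:14,r3:9
cycle 5: CDB Add2=0; issue ADD r3<-Add2 // r0:0,r1:Add1,r2:14,r3:Add2
cycle 6: issue MUL r1<-Mul1 // r0:0,r1:Mul1,r2:14,r3:Add2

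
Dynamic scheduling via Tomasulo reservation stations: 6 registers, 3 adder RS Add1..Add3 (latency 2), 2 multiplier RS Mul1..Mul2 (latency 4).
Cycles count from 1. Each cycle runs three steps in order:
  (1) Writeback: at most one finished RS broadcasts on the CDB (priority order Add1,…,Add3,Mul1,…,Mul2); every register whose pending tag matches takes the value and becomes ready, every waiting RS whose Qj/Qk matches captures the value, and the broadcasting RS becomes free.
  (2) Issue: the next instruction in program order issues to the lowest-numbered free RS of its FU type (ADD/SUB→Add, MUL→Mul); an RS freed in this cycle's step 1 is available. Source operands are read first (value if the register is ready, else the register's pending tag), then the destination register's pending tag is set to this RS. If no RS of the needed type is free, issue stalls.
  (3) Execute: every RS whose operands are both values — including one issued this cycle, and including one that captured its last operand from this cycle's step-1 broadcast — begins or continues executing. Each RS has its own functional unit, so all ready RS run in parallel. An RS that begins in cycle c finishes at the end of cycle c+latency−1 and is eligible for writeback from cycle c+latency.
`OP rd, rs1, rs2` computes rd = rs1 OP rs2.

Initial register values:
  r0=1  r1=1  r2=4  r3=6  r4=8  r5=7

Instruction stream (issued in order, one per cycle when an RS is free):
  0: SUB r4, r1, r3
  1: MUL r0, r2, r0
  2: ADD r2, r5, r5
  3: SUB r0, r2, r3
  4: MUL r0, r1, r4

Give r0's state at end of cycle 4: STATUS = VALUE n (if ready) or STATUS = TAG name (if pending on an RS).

cycle 1: issue SUB r4<-Add1 // r0:1,r1:1,r2:4,r3:6,r4:Add1,r5:7
cycle 2: issue MUL r0<-Mul1 // r0:Mul1,r1:1,r2:4,r3:6,r4:Add1,r5:7
cycle 3: CDB Add1=-5; issue ADD r2<-Add1 // r0:Mul1,r1:1,r2:Add1,r3:6,r4:-5,r5:7
cycle 4: issue SUB r0<-Add2 // r0:Add2,r1:1,r2:Add1,r3:6,r4:-5,r5:7

STATUS = TAG Add2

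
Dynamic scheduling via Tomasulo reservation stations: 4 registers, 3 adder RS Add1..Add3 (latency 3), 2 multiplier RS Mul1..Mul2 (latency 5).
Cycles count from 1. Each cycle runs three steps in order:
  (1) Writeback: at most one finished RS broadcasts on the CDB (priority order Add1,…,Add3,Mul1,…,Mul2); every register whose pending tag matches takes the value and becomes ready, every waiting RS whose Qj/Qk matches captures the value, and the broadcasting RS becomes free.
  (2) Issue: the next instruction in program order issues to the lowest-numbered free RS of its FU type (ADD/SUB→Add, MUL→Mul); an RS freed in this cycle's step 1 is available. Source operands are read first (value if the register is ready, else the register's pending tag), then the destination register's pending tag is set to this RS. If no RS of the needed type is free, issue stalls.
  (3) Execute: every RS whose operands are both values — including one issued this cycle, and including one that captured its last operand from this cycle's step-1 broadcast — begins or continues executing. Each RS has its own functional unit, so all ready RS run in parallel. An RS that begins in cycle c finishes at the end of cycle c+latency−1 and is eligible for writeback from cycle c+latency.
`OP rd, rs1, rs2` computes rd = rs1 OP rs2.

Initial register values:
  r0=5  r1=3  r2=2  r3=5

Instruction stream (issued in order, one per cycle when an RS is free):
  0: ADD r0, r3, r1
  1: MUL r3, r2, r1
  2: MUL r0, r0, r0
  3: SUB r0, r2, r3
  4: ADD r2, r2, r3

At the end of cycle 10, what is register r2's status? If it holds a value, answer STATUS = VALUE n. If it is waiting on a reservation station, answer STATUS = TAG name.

STATUS = TAG Add2

c1: issue ADD r0<-Add1 | r0:Add1,r1:3,r2:2,r3:5
c2: issue MUL r3<-Mul1 | r0:Add1,r1:3,r2:2,r3:Mul1
c3: issue MUL r0<-Mul2 | r0:Mul2,r1:3,r2:2,r3:Mul1
c4: CDB Add1=8; issue SUB r0<-Add1 | r0:Add1,r1:3,r2:2,r3:Mul1
c5: issue ADD r2<-Add2 | r0:Add1,r1:3,r2:Add2,r3:Mul1
c6: - | r0:Add1,r1:3,r2:Add2,r3:Mul1
c7: CDB Mul1=6 | r0:Add1,r1:3,r2:Add2,r3:6
c8: - | r0:Add1,r1:3,r2:Add2,r3:6
c9: CDB Mul2=64 | r0:Add1,r1:3,r2:Add2,r3:6
c10: CDB Add1=-4 | r0:-4,r1:3,r2:Add2,r3:6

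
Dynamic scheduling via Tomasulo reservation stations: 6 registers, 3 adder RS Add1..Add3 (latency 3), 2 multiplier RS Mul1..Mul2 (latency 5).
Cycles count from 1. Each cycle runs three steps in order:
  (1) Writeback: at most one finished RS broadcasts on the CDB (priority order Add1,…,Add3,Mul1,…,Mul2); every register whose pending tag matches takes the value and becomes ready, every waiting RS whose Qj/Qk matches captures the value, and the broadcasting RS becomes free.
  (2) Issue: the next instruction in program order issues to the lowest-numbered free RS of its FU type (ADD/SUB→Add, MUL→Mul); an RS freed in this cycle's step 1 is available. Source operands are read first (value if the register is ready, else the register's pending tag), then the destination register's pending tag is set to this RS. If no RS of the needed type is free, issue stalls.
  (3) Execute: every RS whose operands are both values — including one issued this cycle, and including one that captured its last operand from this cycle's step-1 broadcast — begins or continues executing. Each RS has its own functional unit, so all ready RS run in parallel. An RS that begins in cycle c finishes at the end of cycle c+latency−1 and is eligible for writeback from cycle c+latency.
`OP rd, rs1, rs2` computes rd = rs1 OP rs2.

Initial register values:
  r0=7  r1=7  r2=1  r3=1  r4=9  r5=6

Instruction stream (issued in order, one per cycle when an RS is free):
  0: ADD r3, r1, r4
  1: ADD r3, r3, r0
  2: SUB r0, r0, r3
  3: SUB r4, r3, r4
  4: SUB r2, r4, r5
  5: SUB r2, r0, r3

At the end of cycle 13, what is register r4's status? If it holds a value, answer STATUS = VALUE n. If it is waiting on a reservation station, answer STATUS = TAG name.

cycle 1: issue ADD r3<-Add1 // r0:7,r1:7,r2:1,r3:Add1,r4:9,r5:6
cycle 2: issue ADD r3<-Add2 // r0:7,r1:7,r2:1,r3:Add2,r4:9,r5:6
cycle 3: issue SUB r0<-Add3 // r0:Add3,r1:7,r2:1,r3:Add2,r4:9,r5:6
cycle 4: CDB Add1=16; issue SUB r4<-Add1 // r0:Add3,r1:7,r2:1,r3:Add2,r4:Add1,r5:6
cycle 5: stall // r0:Add3,r1:7,r2:1,r3:Add2,r4:Add1,r5:6
cycle 6: stall // r0:Add3,r1:7,r2:1,r3:Add2,r4:Add1,r5:6
cycle 7: CDB Add2=23; issue SUB r2<-Add2 // r0:Add3,r1:7,r2:Add2,r3:23,r4:Add1,r5:6
cycle 8: stall // r0:Add3,r1:7,r2:Add2,r3:23,r4:Add1,r5:6
cycle 9: stall // r0:Add3,r1:7,r2:Add2,r3:23,r4:Add1,r5:6
cycle 10: CDB Add1=14; issue SUB r2<-Add1 // r0:Add3,r1:7,r2:Add1,r3:23,r4:14,r5:6
cycle 11: CDB Add3=-16 // r0:-16,r1:7,r2:Add1,r3:23,r4:14,r5:6
cycle 12: - // r0:-16,r1:7,r2:Add1,r3:23,r4:14,r5:6
cycle 13: CDB Add2=8 // r0:-16,r1:7,r2:Add1,r3:23,r4:14,r5:6

STATUS = VALUE 14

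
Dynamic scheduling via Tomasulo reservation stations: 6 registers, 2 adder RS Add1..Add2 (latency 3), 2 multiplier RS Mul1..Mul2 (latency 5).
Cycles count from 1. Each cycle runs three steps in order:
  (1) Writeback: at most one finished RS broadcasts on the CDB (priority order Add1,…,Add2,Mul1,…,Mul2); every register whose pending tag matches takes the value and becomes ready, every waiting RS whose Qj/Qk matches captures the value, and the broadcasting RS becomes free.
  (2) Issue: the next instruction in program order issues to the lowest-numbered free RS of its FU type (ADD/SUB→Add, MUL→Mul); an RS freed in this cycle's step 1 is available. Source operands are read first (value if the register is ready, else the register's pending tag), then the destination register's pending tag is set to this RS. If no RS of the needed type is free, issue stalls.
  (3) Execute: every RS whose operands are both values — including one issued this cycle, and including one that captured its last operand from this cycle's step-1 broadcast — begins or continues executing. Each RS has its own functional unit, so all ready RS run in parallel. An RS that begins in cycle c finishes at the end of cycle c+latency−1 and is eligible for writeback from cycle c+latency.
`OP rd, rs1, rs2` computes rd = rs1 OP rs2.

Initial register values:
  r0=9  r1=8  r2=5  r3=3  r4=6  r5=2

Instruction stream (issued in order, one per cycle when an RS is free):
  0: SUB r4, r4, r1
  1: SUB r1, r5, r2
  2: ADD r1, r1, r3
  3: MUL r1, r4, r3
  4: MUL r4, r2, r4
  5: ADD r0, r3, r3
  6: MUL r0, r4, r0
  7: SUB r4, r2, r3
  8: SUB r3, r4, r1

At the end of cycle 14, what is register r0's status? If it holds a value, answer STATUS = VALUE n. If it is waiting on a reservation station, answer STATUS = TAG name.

  c1: issue SUB r4<-Add1  regs: r0:9,r1:8,r2:5,r3:3,r4:Add1,r5:2
  c2: issue SUB r1<-Add2  regs: r0:9,r1:Add2,r2:5,r3:3,r4:Add1,r5:2
  c3: stall  regs: r0:9,r1:Add2,r2:5,r3:3,r4:Add1,r5:2
  c4: CDB Add1=-2; issue ADD r1<-Add1  regs: r0:9,r1:Add1,r2:5,r3:3,r4:-2,r5:2
  c5: CDB Add2=-3; issue MUL r1<-Mul1  regs: r0:9,r1:Mul1,r2:5,r3:3,r4:-2,r5:2
  c6: issue MUL r4<-Mul2  regs: r0:9,r1:Mul1,r2:5,r3:3,r4:Mul2,r5:2
  c7: issue ADD r0<-Add2  regs: r0:Add2,r1:Mul1,r2:5,r3:3,r4:Mul2,r5:2
  c8: CDB Add1=0; stall  regs: r0:Add2,r1:Mul1,r2:5,r3:3,r4:Mul2,r5:2
  c9: stall  regs: r0:Add2,r1:Mul1,r2:5,r3:3,r4:Mul2,r5:2
  c10: CDB Add2=6; stall  regs: r0:6,r1:Mul1,r2:5,r3:3,r4:Mul2,r5:2
  c11: CDB Mul1=-6; issue MUL r0<-Mul1  regs: r0:Mul1,r1:-6,r2:5,r3:3,r4:Mul2,r5:2
  c12: CDB Mul2=-10; issue SUB r4<-Add1  regs: r0:Mul1,r1:-6,r2:5,r3:3,r4:Add1,r5:2
  c13: issue SUB r3<-Add2  regs: r0:Mul1,r1:-6,r2:5,r3:Add2,r4:Add1,r5:2
  c14: -  regs: r0:Mul1,r1:-6,r2:5,r3:Add2,r4:Add1,r5:2

STATUS = TAG Mul1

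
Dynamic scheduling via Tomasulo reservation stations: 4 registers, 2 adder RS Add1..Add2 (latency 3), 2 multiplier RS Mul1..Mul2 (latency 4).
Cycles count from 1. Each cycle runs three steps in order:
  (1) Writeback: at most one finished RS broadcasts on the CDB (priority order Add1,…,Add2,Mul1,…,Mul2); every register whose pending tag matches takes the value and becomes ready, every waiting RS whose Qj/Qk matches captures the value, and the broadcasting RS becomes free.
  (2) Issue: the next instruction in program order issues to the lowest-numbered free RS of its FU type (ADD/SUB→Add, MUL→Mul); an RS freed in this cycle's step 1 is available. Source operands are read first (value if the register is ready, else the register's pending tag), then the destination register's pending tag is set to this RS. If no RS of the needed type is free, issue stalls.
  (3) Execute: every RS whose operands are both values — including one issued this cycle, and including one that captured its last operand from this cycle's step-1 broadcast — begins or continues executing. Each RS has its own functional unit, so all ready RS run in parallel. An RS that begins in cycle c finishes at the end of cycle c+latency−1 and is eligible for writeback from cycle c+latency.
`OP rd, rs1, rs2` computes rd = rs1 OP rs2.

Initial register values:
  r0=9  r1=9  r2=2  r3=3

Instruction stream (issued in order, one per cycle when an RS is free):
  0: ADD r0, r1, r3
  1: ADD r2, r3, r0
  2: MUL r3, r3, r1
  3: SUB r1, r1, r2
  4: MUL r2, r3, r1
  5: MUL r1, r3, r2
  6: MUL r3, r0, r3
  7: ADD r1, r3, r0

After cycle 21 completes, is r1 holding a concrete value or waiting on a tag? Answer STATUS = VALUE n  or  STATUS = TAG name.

STATUS = TAG Add1

c1: issue ADD r0<-Add1 | r0:Add1,r1:9,r2:2,r3:3
c2: issue ADD r2<-Add2 | r0:Add1,r1:9,r2:Add2,r3:3
c3: issue MUL r3<-Mul1 | r0:Add1,r1:9,r2:Add2,r3:Mul1
c4: CDB Add1=12; issue SUB r1<-Add1 | r0:12,r1:Add1,r2:Add2,r3:Mul1
c5: issue MUL r2<-Mul2 | r0:12,r1:Add1,r2:Mul2,r3:Mul1
c6: stall | r0:12,r1:Add1,r2:Mul2,r3:Mul1
c7: CDB Add2=15; stall | r0:12,r1:Add1,r2:Mul2,r3:Mul1
c8: CDB Mul1=27; issue MUL r1<-Mul1 | r0:12,r1:Mul1,r2:Mul2,r3:27
c9: stall | r0:12,r1:Mul1,r2:Mul2,r3:27
c10: CDB Add1=-6; stall | r0:12,r1:Mul1,r2:Mul2,r3:27
c11: stall | r0:12,r1:Mul1,r2:Mul2,r3:27
c12: stall | r0:12,r1:Mul1,r2:Mul2,r3:27
c13: stall | r0:12,r1:Mul1,r2:Mul2,r3:27
c14: CDB Mul2=-162; issue MUL r3<-Mul2 | r0:12,r1:Mul1,r2:-162,r3:Mul2
c15: issue ADD r1<-Add1 | r0:12,r1:Add1,r2:-162,r3:Mul2
c16: - | r0:12,r1:Add1,r2:-162,r3:Mul2
c17: - | r0:12,r1:Add1,r2:-162,r3:Mul2
c18: CDB Mul1=-4374 | r0:12,r1:Add1,r2:-162,r3:Mul2
c19: CDB Mul2=324 | r0:12,r1:Add1,r2:-162,r3:324
c20: - | r0:12,r1:Add1,r2:-162,r3:324
c21: - | r0:12,r1:Add1,r2:-162,r3:324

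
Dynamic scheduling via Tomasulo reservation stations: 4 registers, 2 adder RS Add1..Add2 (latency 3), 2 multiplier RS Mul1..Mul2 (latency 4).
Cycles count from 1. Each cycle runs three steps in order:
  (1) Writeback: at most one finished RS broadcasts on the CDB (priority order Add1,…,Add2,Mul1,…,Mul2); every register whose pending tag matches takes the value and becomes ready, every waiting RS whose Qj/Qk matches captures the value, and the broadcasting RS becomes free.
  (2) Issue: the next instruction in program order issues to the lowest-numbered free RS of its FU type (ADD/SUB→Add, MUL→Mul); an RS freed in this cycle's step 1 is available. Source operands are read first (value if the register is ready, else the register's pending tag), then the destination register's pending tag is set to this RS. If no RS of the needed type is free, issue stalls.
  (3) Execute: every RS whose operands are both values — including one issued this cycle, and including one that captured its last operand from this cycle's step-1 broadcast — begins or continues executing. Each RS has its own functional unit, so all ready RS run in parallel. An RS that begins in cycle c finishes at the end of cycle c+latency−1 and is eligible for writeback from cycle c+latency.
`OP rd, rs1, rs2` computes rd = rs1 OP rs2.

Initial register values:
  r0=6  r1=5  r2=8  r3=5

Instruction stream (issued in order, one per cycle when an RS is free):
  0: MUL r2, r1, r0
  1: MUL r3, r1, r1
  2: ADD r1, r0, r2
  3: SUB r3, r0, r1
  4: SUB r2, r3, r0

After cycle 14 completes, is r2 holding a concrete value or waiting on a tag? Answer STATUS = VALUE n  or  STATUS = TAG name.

  c1: issue MUL r2<-Mul1  regs: r0:6,r1:5,r2:Mul1,r3:5
  c2: issue MUL r3<-Mul2  regs: r0:6,r1:5,r2:Mul1,r3:Mul2
  c3: issue ADD r1<-Add1  regs: r0:6,r1:Add1,r2:Mul1,r3:Mul2
  c4: issue SUB r3<-Add2  regs: r0:6,r1:Add1,r2:Mul1,r3:Add2
  c5: CDB Mul1=30; stall  regs: r0:6,r1:Add1,r2:30,r3:Add2
  c6: CDB Mul2=25; stall  regs: r0:6,r1:Add1,r2:30,r3:Add2
  c7: stall  regs: r0:6,r1:Add1,r2:30,r3:Add2
  c8: CDB Add1=36; issue SUB r2<-Add1  regs: r0:6,r1:36,r2:Add1,r3:Add2
  c9: -  regs: r0:6,r1:36,r2:Add1,r3:Add2
  c10: -  regs: r0:6,r1:36,r2:Add1,r3:Add2
  c11: CDB Add2=-30  regs: r0:6,r1:36,r2:Add1,r3:-30
  c12: -  regs: r0:6,r1:36,r2:Add1,r3:-30
  c13: -  regs: r0:6,r1:36,r2:Add1,r3:-30
  c14: CDB Add1=-36  regs: r0:6,r1:36,r2:-36,r3:-30

STATUS = VALUE -36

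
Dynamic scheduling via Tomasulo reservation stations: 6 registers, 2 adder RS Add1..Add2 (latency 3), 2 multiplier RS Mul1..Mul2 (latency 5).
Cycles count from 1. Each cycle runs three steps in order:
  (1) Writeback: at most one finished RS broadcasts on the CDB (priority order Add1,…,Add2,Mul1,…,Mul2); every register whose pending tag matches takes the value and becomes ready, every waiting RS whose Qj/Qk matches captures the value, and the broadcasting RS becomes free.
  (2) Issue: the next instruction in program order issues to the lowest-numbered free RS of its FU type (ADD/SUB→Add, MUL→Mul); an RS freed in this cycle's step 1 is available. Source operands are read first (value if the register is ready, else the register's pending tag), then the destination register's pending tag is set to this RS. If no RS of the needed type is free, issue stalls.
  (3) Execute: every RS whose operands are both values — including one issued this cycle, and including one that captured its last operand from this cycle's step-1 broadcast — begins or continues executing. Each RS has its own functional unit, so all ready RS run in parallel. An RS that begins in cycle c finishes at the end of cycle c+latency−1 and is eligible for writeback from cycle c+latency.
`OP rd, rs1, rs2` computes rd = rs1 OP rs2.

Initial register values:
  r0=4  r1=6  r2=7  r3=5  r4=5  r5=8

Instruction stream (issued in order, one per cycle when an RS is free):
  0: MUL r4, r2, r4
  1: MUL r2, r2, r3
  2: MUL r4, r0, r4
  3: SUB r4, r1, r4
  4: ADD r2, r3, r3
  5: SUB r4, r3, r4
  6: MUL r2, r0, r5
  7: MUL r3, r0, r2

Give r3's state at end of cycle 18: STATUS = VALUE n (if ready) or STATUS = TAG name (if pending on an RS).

c1: issue MUL r4<-Mul1 | r0:4,r1:6,r2:7,r3:5,r4:Mul1,r5:8
c2: issue MUL r2<-Mul2 | r0:4,r1:6,r2:Mul2,r3:5,r4:Mul1,r5:8
c3: stall | r0:4,r1:6,r2:Mul2,r3:5,r4:Mul1,r5:8
c4: stall | r0:4,r1:6,r2:Mul2,r3:5,r4:Mul1,r5:8
c5: stall | r0:4,r1:6,r2:Mul2,r3:5,r4:Mul1,r5:8
c6: CDB Mul1=35; issue MUL r4<-Mul1 | r0:4,r1:6,r2:Mul2,r3:5,r4:Mul1,r5:8
c7: CDB Mul2=35; issue SUB r4<-Add1 | r0:4,r1:6,r2:35,r3:5,r4:Add1,r5:8
c8: issue ADD r2<-Add2 | r0:4,r1:6,r2:Add2,r3:5,r4:Add1,r5:8
c9: stall | r0:4,r1:6,r2:Add2,r3:5,r4:Add1,r5:8
c10: stall | r0:4,r1:6,r2:Add2,r3:5,r4:Add1,r5:8
c11: CDB Add2=10; issue SUB r4<-Add2 | r0:4,r1:6,r2:10,r3:5,r4:Add2,r5:8
c12: CDB Mul1=140; issue MUL r2<-Mul1 | r0:4,r1:6,r2:Mul1,r3:5,r4:Add2,r5:8
c13: issue MUL r3<-Mul2 | r0:4,r1:6,r2:Mul1,r3:Mul2,r4:Add2,r5:8
c14: - | r0:4,r1:6,r2:Mul1,r3:Mul2,r4:Add2,r5:8
c15: CDB Add1=-134 | r0:4,r1:6,r2:Mul1,r3:Mul2,r4:Add2,r5:8
c16: - | r0:4,r1:6,r2:Mul1,r3:Mul2,r4:Add2,r5:8
c17: CDB Mul1=32 | r0:4,r1:6,r2:32,r3:Mul2,r4:Add2,r5:8
c18: CDB Add2=139 | r0:4,r1:6,r2:32,r3:Mul2,r4:139,r5:8

STATUS = TAG Mul2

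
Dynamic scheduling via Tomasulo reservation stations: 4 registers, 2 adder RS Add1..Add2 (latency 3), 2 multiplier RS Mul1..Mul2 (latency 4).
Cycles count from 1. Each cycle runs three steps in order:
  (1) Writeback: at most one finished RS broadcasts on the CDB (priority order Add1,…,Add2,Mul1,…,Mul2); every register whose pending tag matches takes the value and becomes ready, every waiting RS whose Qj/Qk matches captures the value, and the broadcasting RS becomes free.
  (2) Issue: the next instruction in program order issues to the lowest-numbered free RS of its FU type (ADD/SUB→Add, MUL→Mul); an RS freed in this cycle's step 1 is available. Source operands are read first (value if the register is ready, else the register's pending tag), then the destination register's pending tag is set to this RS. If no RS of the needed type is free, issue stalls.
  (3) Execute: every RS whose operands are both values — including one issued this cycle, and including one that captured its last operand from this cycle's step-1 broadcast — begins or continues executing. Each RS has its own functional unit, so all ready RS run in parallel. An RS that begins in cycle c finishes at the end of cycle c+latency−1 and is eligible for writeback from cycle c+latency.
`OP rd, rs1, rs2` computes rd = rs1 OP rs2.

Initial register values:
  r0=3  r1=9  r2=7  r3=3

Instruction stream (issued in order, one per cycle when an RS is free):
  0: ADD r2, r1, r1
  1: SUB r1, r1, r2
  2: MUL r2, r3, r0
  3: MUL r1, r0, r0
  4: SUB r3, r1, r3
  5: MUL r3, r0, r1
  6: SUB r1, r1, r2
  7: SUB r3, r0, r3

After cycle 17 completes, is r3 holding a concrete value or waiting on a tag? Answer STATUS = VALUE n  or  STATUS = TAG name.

cycle 1: issue ADD r2<-Add1 // r0:3,r1:9,r2:Add1,r3:3
cycle 2: issue SUB r1<-Add2 // r0:3,r1:Add2,r2:Add1,r3:3
cycle 3: issue MUL r2<-Mul1 // r0:3,r1:Add2,r2:Mul1,r3:3
cycle 4: CDB Add1=18; issue MUL r1<-Mul2 // r0:3,r1:Mul2,r2:Mul1,r3:3
cycle 5: issue SUB r3<-Add1 // r0:3,r1:Mul2,r2:Mul1,r3:Add1
cycle 6: stall // r0:3,r1:Mul2,r2:Mul1,r3:Add1
cycle 7: CDB Add2=-9; stall // r0:3,r1:Mul2,r2:Mul1,r3:Add1
cycle 8: CDB Mul1=9; issue MUL r3<-Mul1 // r0:3,r1:Mul2,r2:9,r3:Mul1
cycle 9: CDB Mul2=9; issue SUB r1<-Add2 // r0:3,r1:Add2,r2:9,r3:Mul1
cycle 10: stall // r0:3,r1:Add2,r2:9,r3:Mul1
cycle 11: stall // r0:3,r1:Add2,r2:9,r3:Mul1
cycle 12: CDB Add1=6; issue SUB r3<-Add1 // r0:3,r1:Add2,r2:9,r3:Add1
cycle 13: CDB Add2=0 // r0:3,r1:0,r2:9,r3:Add1
cycle 14: CDB Mul1=27 // r0:3,r1:0,r2:9,r3:Add1
cycle 15: - // r0:3,r1:0,r2:9,r3:Add1
cycle 16: - // r0:3,r1:0,r2:9,r3:Add1
cycle 17: CDB Add1=-24 // r0:3,r1:0,r2:9,r3:-24

STATUS = VALUE -24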